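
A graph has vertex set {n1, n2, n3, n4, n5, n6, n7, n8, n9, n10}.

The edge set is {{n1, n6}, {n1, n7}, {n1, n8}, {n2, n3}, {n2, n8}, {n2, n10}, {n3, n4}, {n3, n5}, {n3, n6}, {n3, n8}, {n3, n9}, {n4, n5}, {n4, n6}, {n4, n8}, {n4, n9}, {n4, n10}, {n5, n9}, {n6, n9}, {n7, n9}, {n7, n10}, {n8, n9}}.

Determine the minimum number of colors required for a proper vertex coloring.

n3, n4, n6, n9 are pairwise adjacent (a clique of size 4), so at least 4 colors are needed.
4 colors suffice: color 1 → {n1, n3, n10}; color 2 → {n2, n9}; color 3 → {n4, n7}; color 4 → {n5, n6, n8}. No two adjacent vertices share a color.

4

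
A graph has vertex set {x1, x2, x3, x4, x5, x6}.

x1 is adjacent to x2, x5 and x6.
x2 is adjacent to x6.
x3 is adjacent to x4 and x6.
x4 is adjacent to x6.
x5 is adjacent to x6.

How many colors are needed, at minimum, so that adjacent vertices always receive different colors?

3

x3, x4, x6 are mutually adjacent, so at least 3 colors are needed.
3 colors suffice: color R → {x6}; color B → {x1, x3}; color G → {x2, x4, x5}. No two adjacent vertices share a color.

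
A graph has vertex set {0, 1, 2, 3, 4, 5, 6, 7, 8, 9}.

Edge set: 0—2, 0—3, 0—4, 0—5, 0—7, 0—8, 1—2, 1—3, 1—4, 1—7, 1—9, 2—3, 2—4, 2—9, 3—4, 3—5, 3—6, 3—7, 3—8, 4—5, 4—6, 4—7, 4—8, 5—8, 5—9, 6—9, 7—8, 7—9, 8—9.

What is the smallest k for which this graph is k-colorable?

5

0, 3, 4, 7, 8 are mutually adjacent (a clique of size 5), so at least 5 colors are needed.
A valid assignment using 5 colors: 0=yellow, 1=green, 2=purple, 3=red, 4=blue, 5=purple, 6=green, 7=purple, 8=green, 9=red. Each edge has distinct colors on its endpoints.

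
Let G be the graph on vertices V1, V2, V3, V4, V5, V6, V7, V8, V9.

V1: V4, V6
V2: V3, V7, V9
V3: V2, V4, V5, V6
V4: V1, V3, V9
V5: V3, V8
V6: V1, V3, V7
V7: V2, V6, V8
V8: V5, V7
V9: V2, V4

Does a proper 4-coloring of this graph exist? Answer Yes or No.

The chromatic number is 3. The cycle V7-V6-V3-V5-V8-V7 has odd length 5, so it cannot be 2-colored; at least 3 colors are needed.
3 colors suffice: color 1 → {V1, V3, V7, V9}; color 2 → {V2, V4, V6, V8}; color 3 → {V5}.
Since 4 ≥ 3, a proper 4-coloring certainly exists.

Yes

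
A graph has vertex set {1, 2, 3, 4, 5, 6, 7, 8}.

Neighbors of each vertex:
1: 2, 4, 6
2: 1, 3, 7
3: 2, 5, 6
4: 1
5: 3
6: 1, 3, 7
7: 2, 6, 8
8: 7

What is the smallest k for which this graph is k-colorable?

3 and 6 are adjacent, so at least 2 colors are needed.
2 colors suffice: color red → {1, 3, 7}; color blue → {2, 4, 5, 6, 8}. Each edge has distinct colors on its endpoints.

2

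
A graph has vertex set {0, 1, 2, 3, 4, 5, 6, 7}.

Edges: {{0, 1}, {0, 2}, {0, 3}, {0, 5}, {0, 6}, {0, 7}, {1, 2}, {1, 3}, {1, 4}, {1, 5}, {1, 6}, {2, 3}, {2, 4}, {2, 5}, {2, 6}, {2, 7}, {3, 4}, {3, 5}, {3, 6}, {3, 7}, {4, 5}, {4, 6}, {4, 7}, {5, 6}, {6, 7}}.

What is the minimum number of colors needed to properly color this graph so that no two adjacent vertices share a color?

6

0, 1, 2, 3, 5, 6 are pairwise adjacent (a clique of size 6), so at least 6 colors are needed.
A valid assignment using 6 colors: 0=yellow, 1=purple, 2=green, 3=red, 4=yellow, 5=orange, 6=blue, 7=purple. Each edge has distinct colors on its endpoints.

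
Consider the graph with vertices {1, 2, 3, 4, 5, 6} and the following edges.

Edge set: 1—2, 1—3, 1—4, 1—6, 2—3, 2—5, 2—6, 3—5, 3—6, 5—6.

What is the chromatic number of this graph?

4

2, 3, 5, 6 form a clique, so at least 4 colors are needed.
4 colors suffice: 1=yellow, 2=red, 3=blue, 4=red, 5=yellow, 6=green. Every edge joins two different colors.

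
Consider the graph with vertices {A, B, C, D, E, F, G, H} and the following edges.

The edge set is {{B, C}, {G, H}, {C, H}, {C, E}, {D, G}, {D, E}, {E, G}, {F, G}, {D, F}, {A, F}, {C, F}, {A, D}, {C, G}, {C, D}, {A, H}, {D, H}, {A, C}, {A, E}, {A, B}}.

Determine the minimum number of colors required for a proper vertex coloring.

A, C, D, F form a clique, so at least 4 colors are needed.
4 colors suffice: A=blue, B=green, C=red, D=green, E=yellow, F=yellow, G=blue, H=yellow. Each edge has distinct colors on its endpoints.

4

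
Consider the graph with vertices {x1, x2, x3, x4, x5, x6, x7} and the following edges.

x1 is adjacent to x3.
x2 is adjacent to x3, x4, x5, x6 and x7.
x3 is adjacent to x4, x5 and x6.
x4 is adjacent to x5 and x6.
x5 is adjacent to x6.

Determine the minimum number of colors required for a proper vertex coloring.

x2, x3, x4, x5, x6 are mutually adjacent (a clique of size 5), so at least 5 colors are needed.
5 colors suffice: color 1 → {x3, x7}; color 2 → {x1, x2}; color 3 → {x4}; color 4 → {x6}; color 5 → {x5}. Every edge joins two different colors.

5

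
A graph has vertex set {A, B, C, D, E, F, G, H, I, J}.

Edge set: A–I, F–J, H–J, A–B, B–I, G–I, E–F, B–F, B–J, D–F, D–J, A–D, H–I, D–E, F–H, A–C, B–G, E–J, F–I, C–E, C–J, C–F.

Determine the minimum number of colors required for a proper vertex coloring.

4

C, E, F, J are pairwise adjacent (a clique of size 4), so at least 4 colors are needed.
A valid assignment using 4 colors: A=1, B=3, C=4, D=4, E=3, F=1, G=1, H=3, I=2, J=2. Every edge joins two different colors.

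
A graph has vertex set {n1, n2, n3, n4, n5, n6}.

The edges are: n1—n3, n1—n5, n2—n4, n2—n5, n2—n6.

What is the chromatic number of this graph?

n1 and n3 are adjacent, so at least 2 colors are needed.
2 colors suffice: n1=red, n2=red, n3=blue, n4=blue, n5=blue, n6=blue. Every edge joins two different colors.

2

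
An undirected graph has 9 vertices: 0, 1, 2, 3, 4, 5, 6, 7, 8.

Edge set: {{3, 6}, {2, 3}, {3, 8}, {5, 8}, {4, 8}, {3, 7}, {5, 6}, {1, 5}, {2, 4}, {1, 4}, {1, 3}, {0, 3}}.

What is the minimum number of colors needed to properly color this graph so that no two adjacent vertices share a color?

2

3 and 7 are adjacent, so at least 2 colors are needed.
2 colors suffice: color a → {3, 4, 5}; color b → {0, 1, 2, 6, 7, 8}. Every edge joins two different colors.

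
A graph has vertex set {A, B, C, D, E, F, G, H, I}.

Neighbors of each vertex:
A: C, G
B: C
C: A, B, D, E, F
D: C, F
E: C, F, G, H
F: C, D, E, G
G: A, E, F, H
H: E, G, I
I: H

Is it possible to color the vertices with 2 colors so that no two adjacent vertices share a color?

E, F, G are pairwise adjacent, so at least 3 colors are needed.
So 2 colors are not enough.

No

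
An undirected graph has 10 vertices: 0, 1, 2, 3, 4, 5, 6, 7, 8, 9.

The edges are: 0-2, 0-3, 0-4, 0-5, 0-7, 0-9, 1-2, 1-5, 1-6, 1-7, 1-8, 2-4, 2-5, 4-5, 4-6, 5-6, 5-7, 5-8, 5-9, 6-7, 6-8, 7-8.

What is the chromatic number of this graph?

5

1, 5, 6, 7, 8 are pairwise adjacent (a clique of size 5), so at least 5 colors are needed.
5 colors suffice: color a → {3, 5}; color b → {0, 1}; color c → {2, 6, 9}; color d → {4, 7}; color e → {8}. Each edge has distinct colors on its endpoints.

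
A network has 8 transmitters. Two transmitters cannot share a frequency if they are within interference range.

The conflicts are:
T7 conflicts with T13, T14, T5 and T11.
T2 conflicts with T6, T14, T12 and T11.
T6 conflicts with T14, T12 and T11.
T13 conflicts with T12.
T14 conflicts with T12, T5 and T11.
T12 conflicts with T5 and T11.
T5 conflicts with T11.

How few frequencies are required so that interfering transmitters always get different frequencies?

5

T2, T6, T14, T12, T11 pairwise conflict, so at least 5 frequencies are needed.
5 frequencies suffice: frequency 1 → {T13, T14}; frequency 2 → {T11}; frequency 3 → {T7, T12}; frequency 4 → {T6, T5}; frequency 5 → {T2}. No two conflicting transmitters share a frequency.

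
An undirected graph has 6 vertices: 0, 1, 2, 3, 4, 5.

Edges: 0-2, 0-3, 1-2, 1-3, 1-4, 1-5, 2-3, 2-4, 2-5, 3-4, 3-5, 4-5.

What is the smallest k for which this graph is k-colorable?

5

1, 2, 3, 4, 5 are pairwise adjacent (a clique of size 5), so at least 5 colors are needed.
5 colors suffice: color a → {2}; color b → {3}; color c → {0, 1}; color d → {5}; color e → {4}. Every edge joins two different colors.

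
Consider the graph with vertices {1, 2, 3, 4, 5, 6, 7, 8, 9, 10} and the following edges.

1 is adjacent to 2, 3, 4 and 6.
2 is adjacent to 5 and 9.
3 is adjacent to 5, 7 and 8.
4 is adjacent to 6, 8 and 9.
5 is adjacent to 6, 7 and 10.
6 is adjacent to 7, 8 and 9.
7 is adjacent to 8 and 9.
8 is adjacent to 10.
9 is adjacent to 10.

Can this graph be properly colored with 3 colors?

Yes

The chromatic number is 3. 6, 7, 9 are pairwise adjacent, so at least 3 colors are needed.
One proper 3-coloring: 1=blue, 2=red, 3=red, 4=green, 5=blue, 6=red, 7=green, 8=blue, 9=blue, 10=red.
That is already a proper 3-coloring.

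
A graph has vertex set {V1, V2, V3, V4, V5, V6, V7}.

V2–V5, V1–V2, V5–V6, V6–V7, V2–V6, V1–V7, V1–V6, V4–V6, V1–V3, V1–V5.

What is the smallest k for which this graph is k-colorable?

V1, V2, V5, V6 are mutually adjacent (a clique of size 4), so at least 4 colors are needed.
4 colors suffice: color 1 → {V1, V4}; color 2 → {V3, V6}; color 3 → {V2, V7}; color 4 → {V5}. No two adjacent vertices share a color.

4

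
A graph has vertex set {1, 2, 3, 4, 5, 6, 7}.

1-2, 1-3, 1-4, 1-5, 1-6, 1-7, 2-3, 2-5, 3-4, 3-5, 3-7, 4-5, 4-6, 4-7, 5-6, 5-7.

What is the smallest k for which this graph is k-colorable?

1, 3, 4, 5, 7 form a clique, so at least 5 colors are needed.
A valid assignment using 5 colors: 1=a, 2=c, 3=d, 4=c, 5=b, 6=d, 7=e. Each edge has distinct colors on its endpoints.

5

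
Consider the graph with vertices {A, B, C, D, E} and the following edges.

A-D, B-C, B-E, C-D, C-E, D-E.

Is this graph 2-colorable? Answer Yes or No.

C, D, E form a triangle, so at least 3 colors are needed.
So 2 colors are not enough.

No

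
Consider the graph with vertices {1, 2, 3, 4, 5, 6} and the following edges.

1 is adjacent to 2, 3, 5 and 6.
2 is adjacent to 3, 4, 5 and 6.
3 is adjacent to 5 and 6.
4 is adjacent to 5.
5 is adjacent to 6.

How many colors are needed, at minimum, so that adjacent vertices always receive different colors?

1, 2, 3, 5, 6 form a clique, so at least 5 colors are needed.
5 colors suffice: color red → {2}; color blue → {5}; color green → {3, 4}; color yellow → {6}; color purple → {1}. No two adjacent vertices share a color.

5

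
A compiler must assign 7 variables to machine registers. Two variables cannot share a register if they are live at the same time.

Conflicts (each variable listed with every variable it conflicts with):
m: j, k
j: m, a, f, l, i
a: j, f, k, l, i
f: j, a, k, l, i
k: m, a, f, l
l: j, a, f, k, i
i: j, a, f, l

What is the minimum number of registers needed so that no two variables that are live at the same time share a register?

5

j, a, f, l, i pairwise conflict, so at least 5 registers are needed.
5 registers suffice: register 1 → {j, k}; register 2 → {m, f}; register 3 → {a}; register 4 → {l}; register 5 → {i}. Each listed conflict is separated.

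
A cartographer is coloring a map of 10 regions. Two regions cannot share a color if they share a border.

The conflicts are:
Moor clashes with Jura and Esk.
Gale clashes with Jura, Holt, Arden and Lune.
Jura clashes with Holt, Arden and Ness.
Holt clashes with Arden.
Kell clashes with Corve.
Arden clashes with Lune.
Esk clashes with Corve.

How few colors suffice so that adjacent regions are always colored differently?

Gale, Jura, Holt, Arden all conflict with each other, so at least 4 colors are needed.
4 colors suffice: color 1 → {Jura, Lune, Corve}; color 2 → {Moor, Gale, Kell, Ness}; color 3 → {Arden, Esk}; color 4 → {Holt}. Every pair that conflicts lands in different colors.

4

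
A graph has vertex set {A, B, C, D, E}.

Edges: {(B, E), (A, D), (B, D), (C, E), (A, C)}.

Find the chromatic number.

The cycle A-D-B-E-C-A has odd length 5, so it cannot be 2-colored; at least 3 colors are needed.
A valid assignment using 3 colors: A=1, B=1, C=2, D=2, E=3. Every edge joins two different colors.

3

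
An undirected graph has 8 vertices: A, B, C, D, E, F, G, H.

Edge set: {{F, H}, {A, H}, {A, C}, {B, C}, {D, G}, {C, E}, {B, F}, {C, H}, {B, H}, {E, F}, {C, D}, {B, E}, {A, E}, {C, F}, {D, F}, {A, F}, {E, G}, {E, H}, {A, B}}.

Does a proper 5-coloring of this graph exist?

A, B, C, E, F, H are pairwise adjacent (a clique of size 6), so at least 6 colors are needed.
So 5 colors are not enough.

No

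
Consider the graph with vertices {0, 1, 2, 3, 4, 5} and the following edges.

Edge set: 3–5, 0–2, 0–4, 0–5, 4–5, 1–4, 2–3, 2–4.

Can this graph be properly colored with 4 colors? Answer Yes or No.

The chromatic number is 3. 0, 2, 4 are mutually adjacent, so at least 3 colors are needed.
3 colors suffice: color a → {3, 4}; color b → {1, 2, 5}; color c → {0}.
Since 4 ≥ 3, a proper 4-coloring certainly exists.

Yes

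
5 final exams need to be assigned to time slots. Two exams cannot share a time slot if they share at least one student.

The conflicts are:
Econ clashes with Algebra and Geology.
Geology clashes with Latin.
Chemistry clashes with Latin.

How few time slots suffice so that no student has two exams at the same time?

Geology and Latin conflict, so at least 2 time slots are needed.
A valid assignment using 2 time slots: Econ=2, Algebra=1, Geology=1, Chemistry=1, Latin=2. Every pair that conflicts lands in different time slots.

2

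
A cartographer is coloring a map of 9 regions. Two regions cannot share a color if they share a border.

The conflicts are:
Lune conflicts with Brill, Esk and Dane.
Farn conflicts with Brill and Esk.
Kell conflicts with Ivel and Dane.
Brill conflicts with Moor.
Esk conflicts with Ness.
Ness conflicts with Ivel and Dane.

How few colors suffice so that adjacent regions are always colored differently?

Ness and Dane conflict, so at least 2 colors are needed.
2 colors suffice: color 1 → {Brill, Esk, Ivel, Dane}; color 2 → {Lune, Farn, Kell, Moor, Ness}. Each listed conflict is separated.

2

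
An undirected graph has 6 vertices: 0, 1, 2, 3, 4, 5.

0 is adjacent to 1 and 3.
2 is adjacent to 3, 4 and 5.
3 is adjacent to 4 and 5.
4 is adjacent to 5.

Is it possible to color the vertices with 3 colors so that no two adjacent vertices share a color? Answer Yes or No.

2, 3, 4, 5 form a clique, so at least 4 colors are needed.
So 3 colors are not enough.

No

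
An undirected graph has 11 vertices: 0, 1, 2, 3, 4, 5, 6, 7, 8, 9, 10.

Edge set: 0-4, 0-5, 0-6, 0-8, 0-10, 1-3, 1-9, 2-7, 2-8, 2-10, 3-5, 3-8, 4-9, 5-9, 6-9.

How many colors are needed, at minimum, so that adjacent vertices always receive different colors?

3 and 8 are adjacent, so at least 2 colors are needed.
2 colors suffice: color red → {0, 2, 3, 9}; color blue → {1, 4, 5, 6, 7, 8, 10}. Every edge joins two different colors.

2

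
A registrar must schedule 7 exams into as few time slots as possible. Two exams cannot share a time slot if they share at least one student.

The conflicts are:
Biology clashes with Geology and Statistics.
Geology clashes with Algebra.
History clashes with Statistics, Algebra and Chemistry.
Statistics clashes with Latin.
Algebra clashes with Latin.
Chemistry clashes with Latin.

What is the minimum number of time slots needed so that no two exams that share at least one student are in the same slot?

The cycle Statistics-Biology-Geology-Algebra-History-Statistics has odd length 5, so it cannot be 2-colored; at least 3 time slots are needed.
3 time slots suffice: Biology=3, Geology=2, History=2, Statistics=1, Algebra=1, Chemistry=1, Latin=2. Each listed conflict is separated.

3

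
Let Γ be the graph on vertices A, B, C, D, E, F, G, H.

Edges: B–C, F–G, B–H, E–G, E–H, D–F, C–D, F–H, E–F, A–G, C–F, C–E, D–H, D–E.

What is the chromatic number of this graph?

4

C, D, E, F form a clique, so at least 4 colors are needed.
4 colors suffice: A=red, B=red, C=yellow, D=green, E=blue, F=red, G=green, H=yellow. No two adjacent vertices share a color.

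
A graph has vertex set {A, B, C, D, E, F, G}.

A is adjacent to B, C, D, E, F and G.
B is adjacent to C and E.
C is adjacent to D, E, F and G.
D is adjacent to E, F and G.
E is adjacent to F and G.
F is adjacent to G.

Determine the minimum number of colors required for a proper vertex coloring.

6

A, C, D, E, F, G are pairwise adjacent (a clique of size 6), so at least 6 colors are needed.
One proper 6-coloring: A=3, B=4, C=2, D=6, E=1, F=4, G=5. No two adjacent vertices share a color.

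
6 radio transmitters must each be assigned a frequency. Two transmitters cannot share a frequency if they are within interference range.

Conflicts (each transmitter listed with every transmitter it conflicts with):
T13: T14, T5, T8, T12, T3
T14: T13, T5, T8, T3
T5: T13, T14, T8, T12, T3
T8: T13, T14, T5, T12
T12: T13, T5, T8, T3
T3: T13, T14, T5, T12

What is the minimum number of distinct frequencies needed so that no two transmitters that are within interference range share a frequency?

4

T13, T5, T8, T12 pairwise conflict, so at least 4 frequencies are needed.
4 frequencies suffice: frequency 1 → {T5}; frequency 2 → {T13}; frequency 3 → {T14, T12}; frequency 4 → {T8, T3}. Every pair that conflicts lands in different frequencies.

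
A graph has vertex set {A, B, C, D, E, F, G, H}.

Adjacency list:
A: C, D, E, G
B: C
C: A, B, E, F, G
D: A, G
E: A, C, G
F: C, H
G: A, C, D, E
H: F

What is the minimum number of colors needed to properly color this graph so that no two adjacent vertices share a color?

A, C, E, G are mutually adjacent (a clique of size 4), so at least 4 colors are needed.
4 colors suffice: A=2, B=2, C=1, D=1, E=4, F=2, G=3, H=1. Every edge joins two different colors.

4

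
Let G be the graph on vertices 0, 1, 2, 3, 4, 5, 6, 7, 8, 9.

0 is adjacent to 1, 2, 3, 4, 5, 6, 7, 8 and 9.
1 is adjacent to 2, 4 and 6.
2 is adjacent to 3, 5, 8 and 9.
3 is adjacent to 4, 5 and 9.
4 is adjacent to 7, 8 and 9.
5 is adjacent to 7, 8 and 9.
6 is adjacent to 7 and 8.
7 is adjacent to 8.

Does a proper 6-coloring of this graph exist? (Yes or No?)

Yes

The chromatic number is 5. 0, 2, 3, 5, 9 are pairwise adjacent (a clique of size 5), so at least 5 colors are needed.
One proper 5-coloring: 0=red, 1=blue, 2=yellow, 3=purple, 4=green, 5=green, 6=green, 7=yellow, 8=blue, 9=blue.
Since 6 ≥ 5, a proper 6-coloring certainly exists.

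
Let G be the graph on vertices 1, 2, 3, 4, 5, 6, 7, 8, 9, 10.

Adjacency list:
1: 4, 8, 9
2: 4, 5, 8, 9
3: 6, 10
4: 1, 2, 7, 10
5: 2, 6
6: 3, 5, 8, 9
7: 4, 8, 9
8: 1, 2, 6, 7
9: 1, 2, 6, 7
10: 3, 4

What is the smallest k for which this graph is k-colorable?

2

3 and 6 are adjacent, so at least 2 colors are needed.
2 colors suffice: color a → {3, 4, 5, 8, 9}; color b → {1, 2, 6, 7, 10}. No two adjacent vertices share a color.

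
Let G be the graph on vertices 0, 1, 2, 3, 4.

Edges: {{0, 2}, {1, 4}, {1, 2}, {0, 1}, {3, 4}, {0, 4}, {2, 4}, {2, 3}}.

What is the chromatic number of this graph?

4

0, 1, 2, 4 are mutually adjacent (a clique of size 4), so at least 4 colors are needed.
One proper 4-coloring: 0=c, 1=d, 2=b, 3=c, 4=a. Each edge has distinct colors on its endpoints.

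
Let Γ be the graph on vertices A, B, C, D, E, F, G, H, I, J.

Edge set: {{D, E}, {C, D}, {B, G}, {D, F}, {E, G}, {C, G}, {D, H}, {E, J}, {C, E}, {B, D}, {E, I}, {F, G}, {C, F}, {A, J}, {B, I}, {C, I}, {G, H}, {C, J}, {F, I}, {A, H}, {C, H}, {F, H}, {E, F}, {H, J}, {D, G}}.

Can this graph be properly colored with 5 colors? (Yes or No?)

The chromatic number is 5. C, D, F, G, H form a clique, so at least 5 colors are needed.
5 colors suffice: color 1 → {A, B, C}; color 2 → {D, I, J}; color 3 → {F}; color 4 → {G}; color 5 → {E, H}.
That is already a proper 5-coloring.

Yes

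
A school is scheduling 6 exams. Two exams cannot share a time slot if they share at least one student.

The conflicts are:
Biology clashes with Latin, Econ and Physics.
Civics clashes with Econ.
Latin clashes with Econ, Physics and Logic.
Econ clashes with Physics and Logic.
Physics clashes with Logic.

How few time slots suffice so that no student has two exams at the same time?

4

Latin, Econ, Physics, Logic are mutually in conflict, so at least 4 time slots are needed.
4 time slots suffice: Biology=4, Civics=2, Latin=3, Econ=1, Physics=2, Logic=4. Each listed conflict is separated.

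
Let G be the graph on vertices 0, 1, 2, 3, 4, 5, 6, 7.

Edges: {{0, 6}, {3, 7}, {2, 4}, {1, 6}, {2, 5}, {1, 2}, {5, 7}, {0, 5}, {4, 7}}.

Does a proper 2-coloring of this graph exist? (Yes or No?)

The cycle 6-0-5-2-1-6 has odd length 5, so it cannot be 2-colored; at least 3 colors are needed.
So 2 colors are not enough.

No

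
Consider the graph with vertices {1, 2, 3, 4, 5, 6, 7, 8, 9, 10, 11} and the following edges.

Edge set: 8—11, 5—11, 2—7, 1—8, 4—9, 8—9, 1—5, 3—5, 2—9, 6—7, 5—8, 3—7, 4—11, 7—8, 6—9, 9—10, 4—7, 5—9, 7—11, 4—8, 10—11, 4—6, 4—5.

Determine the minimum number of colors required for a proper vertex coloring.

4, 5, 8, 9 are mutually adjacent (a clique of size 4), so at least 4 colors are needed.
4 colors suffice: color red → {5, 7, 10}; color blue → {1, 3, 9, 11}; color green → {2, 6, 8}; color yellow → {4}. No two adjacent vertices share a color.

4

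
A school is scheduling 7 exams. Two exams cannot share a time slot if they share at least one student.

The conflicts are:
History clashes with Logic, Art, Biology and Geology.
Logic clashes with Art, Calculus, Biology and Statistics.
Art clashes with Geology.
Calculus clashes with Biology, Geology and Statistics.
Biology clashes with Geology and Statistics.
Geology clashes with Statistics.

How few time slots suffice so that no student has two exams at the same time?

Logic, Calculus, Biology, Statistics all conflict with each other, so at least 4 time slots are needed.
4 time slots suffice: History=3, Logic=1, Art=2, Calculus=3, Biology=2, Geology=1, Statistics=4. No two conflicting exams share a time slot.

4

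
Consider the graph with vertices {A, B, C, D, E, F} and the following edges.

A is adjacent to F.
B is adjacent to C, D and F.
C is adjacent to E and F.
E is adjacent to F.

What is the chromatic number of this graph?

3

B, C, F form a triangle, so at least 3 colors are needed.
A valid assignment using 3 colors: A=blue, B=green, C=blue, D=red, E=green, F=red. Every edge joins two different colors.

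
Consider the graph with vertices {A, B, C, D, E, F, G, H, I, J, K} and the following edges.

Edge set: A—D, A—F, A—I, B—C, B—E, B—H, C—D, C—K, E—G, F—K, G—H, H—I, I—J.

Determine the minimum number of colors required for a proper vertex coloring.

3

The cycle K-C-D-A-F-K has odd length 5, so it cannot be 2-colored; at least 3 colors are needed.
3 colors suffice: A=red, B=blue, C=red, D=blue, E=red, F=green, G=blue, H=red, I=blue, J=red, K=blue. Every edge joins two different colors.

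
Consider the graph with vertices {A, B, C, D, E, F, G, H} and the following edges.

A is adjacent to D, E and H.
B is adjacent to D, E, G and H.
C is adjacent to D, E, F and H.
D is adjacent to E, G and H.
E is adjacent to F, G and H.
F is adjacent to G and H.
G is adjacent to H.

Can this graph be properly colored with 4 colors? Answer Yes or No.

B, D, E, G, H are pairwise adjacent (a clique of size 5), so at least 5 colors are needed.
So 4 colors are not enough.

No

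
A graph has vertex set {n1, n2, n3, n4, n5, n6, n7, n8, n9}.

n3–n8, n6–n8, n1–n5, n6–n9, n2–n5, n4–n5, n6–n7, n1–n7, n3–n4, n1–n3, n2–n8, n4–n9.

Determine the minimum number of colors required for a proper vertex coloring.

3

The cycle n3-n1-n7-n6-n8-n3 has odd length 5, so it cannot be 2-colored; at least 3 colors are needed.
One proper 3-coloring: n1=1, n2=3, n3=2, n4=1, n5=2, n6=2, n7=3, n8=1, n9=3. Each edge has distinct colors on its endpoints.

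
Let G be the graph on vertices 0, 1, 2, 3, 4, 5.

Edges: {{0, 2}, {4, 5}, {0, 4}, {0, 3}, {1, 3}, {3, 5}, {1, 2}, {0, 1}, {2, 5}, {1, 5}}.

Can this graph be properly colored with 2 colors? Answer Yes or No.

No

0, 1, 2 are mutually adjacent, so at least 3 colors are needed.
So 2 colors are not enough.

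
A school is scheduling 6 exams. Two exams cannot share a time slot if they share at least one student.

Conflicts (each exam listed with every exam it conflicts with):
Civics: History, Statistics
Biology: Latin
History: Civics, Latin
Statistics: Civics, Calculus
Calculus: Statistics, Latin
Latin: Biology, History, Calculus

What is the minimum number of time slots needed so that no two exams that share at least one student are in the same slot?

3

The cycle History-Latin-Calculus-Statistics-Civics-History has odd length 5, so it cannot be 2-colored; at least 3 time slots are needed.
3 time slots suffice: time slot 1 → {Civics, Latin}; time slot 2 → {Biology, History, Calculus}; time slot 3 → {Statistics}. Every pair that conflicts lands in different time slots.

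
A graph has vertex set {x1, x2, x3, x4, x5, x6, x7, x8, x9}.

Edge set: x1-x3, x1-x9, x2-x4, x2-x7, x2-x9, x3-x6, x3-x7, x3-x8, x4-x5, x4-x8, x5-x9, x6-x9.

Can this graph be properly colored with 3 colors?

Yes

The chromatic number is 3. The cycle x7-x3-x6-x9-x2-x7 has odd length 5, so it cannot be 2-colored; at least 3 colors are needed.
3 colors suffice: color R → {x3, x4, x9}; color B → {x1, x2, x5, x6, x8}; color G → {x7}.
That is already a proper 3-coloring.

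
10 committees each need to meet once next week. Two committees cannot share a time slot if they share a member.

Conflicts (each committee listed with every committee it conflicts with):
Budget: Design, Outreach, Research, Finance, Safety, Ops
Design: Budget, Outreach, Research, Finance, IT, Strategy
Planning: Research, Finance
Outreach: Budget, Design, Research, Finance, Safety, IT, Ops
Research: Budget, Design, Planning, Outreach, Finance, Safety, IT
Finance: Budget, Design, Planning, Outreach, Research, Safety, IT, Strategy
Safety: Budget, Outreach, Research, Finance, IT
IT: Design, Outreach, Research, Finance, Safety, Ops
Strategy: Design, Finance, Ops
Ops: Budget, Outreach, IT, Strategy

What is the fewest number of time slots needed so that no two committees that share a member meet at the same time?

5

Outreach, Research, Finance, Safety, IT all conflict with each other, so at least 5 time slots are needed.
5 time slots suffice: time slot 1 → {Finance, Ops}; time slot 2 → {Research, Strategy}; time slot 3 → {Planning, Outreach}; time slot 4 → {Budget, IT}; time slot 5 → {Design, Safety}. No two conflicting committees share a time slot.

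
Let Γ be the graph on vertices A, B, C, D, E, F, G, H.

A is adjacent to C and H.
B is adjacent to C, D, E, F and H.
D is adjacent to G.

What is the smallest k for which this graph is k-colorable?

A and H are adjacent, so at least 2 colors are needed.
2 colors suffice: A=1, B=1, C=2, D=2, E=2, F=2, G=1, H=2. Every edge joins two different colors.

2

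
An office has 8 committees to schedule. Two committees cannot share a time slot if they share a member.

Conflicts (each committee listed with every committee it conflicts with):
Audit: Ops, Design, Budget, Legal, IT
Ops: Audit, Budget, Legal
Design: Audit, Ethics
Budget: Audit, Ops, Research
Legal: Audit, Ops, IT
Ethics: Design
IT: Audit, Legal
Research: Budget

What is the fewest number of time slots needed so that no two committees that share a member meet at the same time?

3

Audit, Ops, Legal all conflict with each other, so at least 3 time slots are needed.
A valid assignment using 3 time slots: Audit=1, Ops=2, Design=2, Budget=3, Legal=3, Ethics=1, IT=2, Research=1. Every pair that conflicts lands in different time slots.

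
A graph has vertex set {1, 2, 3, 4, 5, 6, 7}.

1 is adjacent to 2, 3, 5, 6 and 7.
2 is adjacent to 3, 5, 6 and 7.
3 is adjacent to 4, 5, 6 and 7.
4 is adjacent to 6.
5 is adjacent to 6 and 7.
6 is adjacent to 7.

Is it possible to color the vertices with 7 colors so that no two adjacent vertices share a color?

The chromatic number is 6. 1, 2, 3, 5, 6, 7 are mutually adjacent (a clique of size 6), so at least 6 colors are needed.
6 colors suffice: color red → {3}; color blue → {6}; color green → {1, 4}; color yellow → {7}; color purple → {2}; color orange → {5}.
Since 7 ≥ 6, a proper 7-coloring certainly exists.

Yes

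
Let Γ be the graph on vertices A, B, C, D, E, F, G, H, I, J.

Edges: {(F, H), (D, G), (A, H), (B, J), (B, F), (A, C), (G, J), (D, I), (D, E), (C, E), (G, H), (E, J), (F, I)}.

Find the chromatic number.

3

The cycle G-D-I-F-H-G has odd length 5, so it cannot be 2-colored; at least 3 colors are needed.
A valid assignment using 3 colors: A=blue, B=green, C=red, D=red, E=blue, F=blue, G=blue, H=red, I=green, J=red. No two adjacent vertices share a color.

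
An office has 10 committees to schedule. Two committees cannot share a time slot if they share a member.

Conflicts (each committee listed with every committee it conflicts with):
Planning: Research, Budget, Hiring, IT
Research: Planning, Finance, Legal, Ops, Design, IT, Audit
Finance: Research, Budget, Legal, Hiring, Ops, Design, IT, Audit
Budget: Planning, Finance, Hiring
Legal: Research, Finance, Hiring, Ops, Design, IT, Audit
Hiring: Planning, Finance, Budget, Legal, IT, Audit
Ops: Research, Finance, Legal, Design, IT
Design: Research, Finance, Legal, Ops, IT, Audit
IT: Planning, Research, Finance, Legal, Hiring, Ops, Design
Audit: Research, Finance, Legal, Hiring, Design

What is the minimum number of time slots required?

Research, Finance, Legal, Ops, Design, IT all conflict with each other, so at least 6 time slots are needed.
6 time slots suffice: time slot 1 → {Planning, Finance}; time slot 2 → {Budget, Legal}; time slot 3 → {IT, Audit}; time slot 4 → {Research, Hiring}; time slot 5 → {Design}; time slot 6 → {Ops}. Each listed conflict is separated.

6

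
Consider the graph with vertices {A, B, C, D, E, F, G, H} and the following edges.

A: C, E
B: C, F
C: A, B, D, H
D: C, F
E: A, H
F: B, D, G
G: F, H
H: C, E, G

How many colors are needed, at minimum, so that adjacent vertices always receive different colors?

3

The cycle F-D-C-H-G-F has odd length 5, so it cannot be 2-colored; at least 3 colors are needed.
3 colors suffice: color 1 → {C, E, F}; color 2 → {A, B, D, H}; color 3 → {G}. Every edge joins two different colors.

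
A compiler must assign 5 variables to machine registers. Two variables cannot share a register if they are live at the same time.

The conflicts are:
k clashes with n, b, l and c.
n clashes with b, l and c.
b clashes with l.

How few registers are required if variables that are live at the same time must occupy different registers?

k, n, b, l are mutually in conflict, so at least 4 registers are needed.
4 registers suffice: register 1 → {k}; register 2 → {n}; register 3 → {l, c}; register 4 → {b}. Each listed conflict is separated.

4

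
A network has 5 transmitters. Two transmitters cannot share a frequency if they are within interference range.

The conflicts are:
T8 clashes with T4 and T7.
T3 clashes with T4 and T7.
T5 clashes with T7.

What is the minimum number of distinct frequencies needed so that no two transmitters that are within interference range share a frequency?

2

T8 and T7 conflict, so at least 2 frequencies are needed.
2 frequencies suffice: frequency 1 → {T4, T7}; frequency 2 → {T8, T3, T5}. No two conflicting transmitters share a frequency.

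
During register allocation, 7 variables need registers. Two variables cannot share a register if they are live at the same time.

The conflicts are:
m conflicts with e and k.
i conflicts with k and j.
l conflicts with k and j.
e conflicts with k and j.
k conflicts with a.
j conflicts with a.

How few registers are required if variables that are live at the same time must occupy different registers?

3

m, e, k pairwise conflict, so at least 3 registers are needed.
3 registers suffice: m=3, i=2, l=2, e=2, k=1, j=1, a=2. Every pair that conflicts lands in different registers.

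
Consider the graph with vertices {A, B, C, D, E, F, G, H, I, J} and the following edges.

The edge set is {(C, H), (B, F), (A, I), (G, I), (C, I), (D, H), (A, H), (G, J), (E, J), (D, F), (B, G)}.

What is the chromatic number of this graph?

3

The cycle B-G-I-A-H-D-F-B has odd length 7, so it cannot be 2-colored; at least 3 colors are needed.
One proper 3-coloring: A=3, B=2, C=3, D=2, E=1, F=1, G=1, H=1, I=2, J=2. No two adjacent vertices share a color.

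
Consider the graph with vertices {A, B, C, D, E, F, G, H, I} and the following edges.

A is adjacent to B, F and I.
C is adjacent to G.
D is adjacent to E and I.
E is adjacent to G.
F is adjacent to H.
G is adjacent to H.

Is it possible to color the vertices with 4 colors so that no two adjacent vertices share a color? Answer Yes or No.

The chromatic number is 3. The cycle G-H-F-A-I-D-E-G has odd length 7, so it cannot be 2-colored; at least 3 colors are needed.
A valid assignment using 3 colors: A=1, B=2, C=2, D=1, E=2, F=3, G=1, H=2, I=2.
Since 4 ≥ 3, a proper 4-coloring certainly exists.

Yes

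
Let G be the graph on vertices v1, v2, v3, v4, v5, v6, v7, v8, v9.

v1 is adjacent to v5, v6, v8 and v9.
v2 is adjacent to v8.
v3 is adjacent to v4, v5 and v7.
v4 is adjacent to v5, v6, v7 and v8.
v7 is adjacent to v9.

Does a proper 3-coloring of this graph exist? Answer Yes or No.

Yes

The chromatic number is 3. v3, v4, v5 are mutually adjacent, so at least 3 colors are needed.
3 colors suffice: color 1 → {v1, v2, v4}; color 2 → {v3, v6, v8, v9}; color 3 → {v5, v7}.
That is already a proper 3-coloring.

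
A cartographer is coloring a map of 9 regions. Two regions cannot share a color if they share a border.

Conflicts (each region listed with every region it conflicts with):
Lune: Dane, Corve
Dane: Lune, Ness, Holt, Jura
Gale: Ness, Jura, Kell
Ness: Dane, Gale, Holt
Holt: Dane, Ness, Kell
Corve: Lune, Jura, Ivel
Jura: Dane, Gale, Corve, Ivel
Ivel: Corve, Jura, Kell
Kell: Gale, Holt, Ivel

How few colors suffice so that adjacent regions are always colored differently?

3

Corve, Jura, Ivel all conflict with each other, so at least 3 colors are needed.
3 colors suffice: color 1 → {Lune, Ness, Jura, Kell}; color 2 → {Dane, Gale, Ivel}; color 3 → {Holt, Corve}. No two conflicting regions share a color.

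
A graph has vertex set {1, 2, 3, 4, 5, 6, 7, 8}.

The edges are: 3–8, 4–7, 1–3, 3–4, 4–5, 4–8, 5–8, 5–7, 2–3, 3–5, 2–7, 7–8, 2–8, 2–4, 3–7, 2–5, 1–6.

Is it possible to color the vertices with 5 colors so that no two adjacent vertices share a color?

2, 3, 4, 5, 7, 8 are pairwise adjacent (a clique of size 6), so at least 6 colors are needed.
So 5 colors are not enough.

No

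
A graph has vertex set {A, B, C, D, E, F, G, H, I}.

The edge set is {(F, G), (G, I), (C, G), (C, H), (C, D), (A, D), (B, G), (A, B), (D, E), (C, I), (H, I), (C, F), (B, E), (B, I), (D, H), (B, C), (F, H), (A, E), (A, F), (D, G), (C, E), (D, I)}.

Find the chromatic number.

4

C, D, H, I are mutually adjacent (a clique of size 4), so at least 4 colors are needed.
A valid assignment using 4 colors: A=red, B=blue, C=red, D=blue, E=green, F=blue, G=green, H=green, I=yellow. No two adjacent vertices share a color.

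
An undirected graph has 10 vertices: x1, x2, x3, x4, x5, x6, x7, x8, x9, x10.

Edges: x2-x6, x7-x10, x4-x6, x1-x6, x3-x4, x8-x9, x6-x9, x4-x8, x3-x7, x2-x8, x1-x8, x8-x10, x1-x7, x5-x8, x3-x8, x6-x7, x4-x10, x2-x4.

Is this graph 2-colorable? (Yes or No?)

x2, x4, x6 are mutually adjacent, so at least 3 colors are needed.
So 2 colors are not enough.

No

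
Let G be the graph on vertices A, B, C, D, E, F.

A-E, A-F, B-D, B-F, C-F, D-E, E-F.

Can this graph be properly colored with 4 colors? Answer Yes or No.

Yes

The chromatic number is 3. A, E, F form a triangle, so at least 3 colors are needed.
A valid assignment using 3 colors: A=green, B=blue, C=blue, D=red, E=blue, F=red.
Since 4 ≥ 3, a proper 4-coloring certainly exists.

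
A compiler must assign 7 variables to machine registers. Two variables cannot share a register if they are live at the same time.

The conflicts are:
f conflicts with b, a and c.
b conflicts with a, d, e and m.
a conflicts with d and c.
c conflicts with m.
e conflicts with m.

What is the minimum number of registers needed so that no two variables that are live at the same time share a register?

b, a, d pairwise conflict, so at least 3 registers are needed.
3 registers suffice: register 1 → {b, c}; register 2 → {a, m}; register 3 → {f, d, e}. Each listed conflict is separated.

3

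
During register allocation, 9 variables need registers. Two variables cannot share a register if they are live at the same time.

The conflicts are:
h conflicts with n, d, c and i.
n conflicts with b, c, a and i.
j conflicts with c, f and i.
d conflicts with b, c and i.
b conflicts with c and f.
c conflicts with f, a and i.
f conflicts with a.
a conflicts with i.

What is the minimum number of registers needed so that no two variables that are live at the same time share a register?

h, n, c, i pairwise conflict, so at least 4 registers are needed.
4 registers suffice: register 1 → {c}; register 2 → {f, i}; register 3 → {n, j, d}; register 4 → {h, b, a}. Every pair that conflicts lands in different registers.

4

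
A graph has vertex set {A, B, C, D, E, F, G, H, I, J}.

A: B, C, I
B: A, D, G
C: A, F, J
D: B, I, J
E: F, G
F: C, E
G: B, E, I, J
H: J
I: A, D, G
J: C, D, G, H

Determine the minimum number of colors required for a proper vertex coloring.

3

The cycle A-I-G-J-C-A has odd length 5, so it cannot be 2-colored; at least 3 colors are needed.
One proper 3-coloring: A=1, B=2, C=3, D=1, E=2, F=1, G=1, H=1, I=2, J=2. No two adjacent vertices share a color.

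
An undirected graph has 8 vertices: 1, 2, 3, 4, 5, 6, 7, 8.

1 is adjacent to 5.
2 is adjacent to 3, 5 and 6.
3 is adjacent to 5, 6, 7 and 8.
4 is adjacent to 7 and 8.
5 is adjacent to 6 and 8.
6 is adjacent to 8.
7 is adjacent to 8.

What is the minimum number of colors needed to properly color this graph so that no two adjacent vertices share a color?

3, 5, 6, 8 are mutually adjacent (a clique of size 4), so at least 4 colors are needed.
4 colors suffice: color red → {1, 3, 4}; color blue → {2, 8}; color green → {5, 7}; color yellow → {6}. No two adjacent vertices share a color.

4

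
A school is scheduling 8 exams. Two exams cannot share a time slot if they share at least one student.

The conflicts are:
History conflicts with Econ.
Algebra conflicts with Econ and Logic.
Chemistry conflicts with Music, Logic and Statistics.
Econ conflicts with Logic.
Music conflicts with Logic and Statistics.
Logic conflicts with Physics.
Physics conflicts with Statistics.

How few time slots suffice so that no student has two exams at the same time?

3

Algebra, Econ, Logic pairwise conflict, so at least 3 time slots are needed.
3 time slots suffice: time slot 1 → {History, Logic, Statistics}; time slot 2 → {Econ, Music, Physics}; time slot 3 → {Algebra, Chemistry}. Every pair that conflicts lands in different time slots.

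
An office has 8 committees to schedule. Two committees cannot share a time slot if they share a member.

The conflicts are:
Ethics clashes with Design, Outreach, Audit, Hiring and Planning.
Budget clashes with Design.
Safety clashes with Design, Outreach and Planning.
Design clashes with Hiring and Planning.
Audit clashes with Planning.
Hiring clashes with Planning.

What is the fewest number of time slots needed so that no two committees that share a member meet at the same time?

4

Ethics, Design, Hiring, Planning pairwise conflict, so at least 4 time slots are needed.
Using 4 time slots: Ethics=2, Budget=2, Safety=2, Design=1, Outreach=1, Audit=1, Hiring=4, Planning=3. Every pair that conflicts lands in different time slots.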